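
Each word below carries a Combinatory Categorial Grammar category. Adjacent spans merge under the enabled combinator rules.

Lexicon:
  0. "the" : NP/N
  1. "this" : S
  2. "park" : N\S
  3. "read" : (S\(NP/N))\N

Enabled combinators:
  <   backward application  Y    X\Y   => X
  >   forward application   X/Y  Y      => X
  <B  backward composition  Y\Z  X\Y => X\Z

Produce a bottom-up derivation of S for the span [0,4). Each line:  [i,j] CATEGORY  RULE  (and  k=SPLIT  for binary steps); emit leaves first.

[0,1] NP/N  lex  "the"
[1,2] S  lex  "this"
[2,3] N\S  lex  "park"
[1,3] N  <  k=2
[3,4] (S\(NP/N))\N  lex  "read"
[1,4] S\(NP/N)  <  k=3
[0,4] S  <  k=1

[0,4] S   <
  [0,1] "the" : NP/N
  [1,4] S\(NP/N)   <
    [1,3] N   <
      [1,2] "this" : S
      [2,3] "park" : N\S
    [3,4] "read" : (S\(NP/N))\N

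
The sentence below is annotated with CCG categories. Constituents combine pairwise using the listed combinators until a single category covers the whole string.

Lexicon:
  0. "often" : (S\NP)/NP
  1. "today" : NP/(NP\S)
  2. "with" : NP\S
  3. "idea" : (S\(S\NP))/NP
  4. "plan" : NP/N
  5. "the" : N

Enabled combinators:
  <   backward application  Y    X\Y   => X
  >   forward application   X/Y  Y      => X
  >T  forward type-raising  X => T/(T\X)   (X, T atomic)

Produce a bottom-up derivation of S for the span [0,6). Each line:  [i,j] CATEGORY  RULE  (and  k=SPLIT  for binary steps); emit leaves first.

[0,6] S   <
  [0,3] S\NP   >
    [0,1] "often" : (S\NP)/NP
    [1,3] NP   >
      [1,2] "today" : NP/(NP\S)
      [2,3] "with" : NP\S
  [3,6] S\(S\NP)   >
    [3,4] "idea" : (S\(S\NP))/NP
    [4,6] NP   >
      [4,5] "plan" : NP/N
      [5,6] "the" : N

[0,1] (S\NP)/NP  lex  "often"
[1,2] NP/(NP\S)  lex  "today"
[2,3] NP\S  lex  "with"
[1,3] NP  >  k=2
[0,3] S\NP  >  k=1
[3,4] (S\(S\NP))/NP  lex  "idea"
[4,5] NP/N  lex  "plan"
[5,6] N  lex  "the"
[4,6] NP  >  k=5
[3,6] S\(S\NP)  >  k=4
[0,6] S  <  k=3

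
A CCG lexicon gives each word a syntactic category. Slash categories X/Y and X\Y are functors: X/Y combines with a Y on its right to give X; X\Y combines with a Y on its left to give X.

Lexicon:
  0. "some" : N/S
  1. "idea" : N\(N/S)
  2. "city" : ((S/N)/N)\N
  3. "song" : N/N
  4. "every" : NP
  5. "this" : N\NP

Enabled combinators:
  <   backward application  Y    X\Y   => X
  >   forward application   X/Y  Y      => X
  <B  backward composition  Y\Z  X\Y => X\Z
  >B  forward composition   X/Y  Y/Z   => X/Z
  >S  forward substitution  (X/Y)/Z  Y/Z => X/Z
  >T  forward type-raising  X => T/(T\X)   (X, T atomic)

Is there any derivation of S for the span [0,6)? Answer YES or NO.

[0,6] S   >
  [0,4] S/N   >S
    [0,3] (S/N)/N   <
      [0,2] N   <
        [0,1] "some" : N/S
        [1,2] "idea" : N\(N/S)
      [2,3] "city" : ((S/N)/N)\N
    [3,4] "song" : N/N
  [4,6] N   <
    [4,5] "every" : NP
    [5,6] "this" : N\NP

YES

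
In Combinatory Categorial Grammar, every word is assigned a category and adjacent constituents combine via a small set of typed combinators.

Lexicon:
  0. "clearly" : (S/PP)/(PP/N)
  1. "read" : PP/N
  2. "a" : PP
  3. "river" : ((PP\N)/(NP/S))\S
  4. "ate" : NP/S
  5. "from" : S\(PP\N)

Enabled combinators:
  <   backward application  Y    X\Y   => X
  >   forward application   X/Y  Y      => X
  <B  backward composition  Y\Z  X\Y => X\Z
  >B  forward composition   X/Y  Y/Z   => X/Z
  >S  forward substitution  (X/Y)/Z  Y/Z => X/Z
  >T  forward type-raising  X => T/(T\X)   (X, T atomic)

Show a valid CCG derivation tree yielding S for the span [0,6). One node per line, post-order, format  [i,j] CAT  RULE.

[0,1] (S/PP)/(PP/N)  lex  "clearly"
[1,2] PP/N  lex  "read"
[0,2] S/PP  >  k=1
[2,3] PP  lex  "a"
[0,3] S  >  k=2
[3,4] ((PP\N)/(NP/S))\S  lex  "river"
[0,4] (PP\N)/(NP/S)  <  k=3
[4,5] NP/S  lex  "ate"
[0,5] PP\N  >  k=4
[5,6] S\(PP\N)  lex  "from"
[0,6] S  <  k=5

[0,6] S   <
  [0,5] PP\N   >
    [0,4] (PP\N)/(NP/S)   <
      [0,3] S   >
        [0,2] S/PP   >
          [0,1] "clearly" : (S/PP)/(PP/N)
          [1,2] "read" : PP/N
        [2,3] "a" : PP
      [3,4] "river" : ((PP\N)/(NP/S))\S
    [4,5] "ate" : NP/S
  [5,6] "from" : S\(PP\N)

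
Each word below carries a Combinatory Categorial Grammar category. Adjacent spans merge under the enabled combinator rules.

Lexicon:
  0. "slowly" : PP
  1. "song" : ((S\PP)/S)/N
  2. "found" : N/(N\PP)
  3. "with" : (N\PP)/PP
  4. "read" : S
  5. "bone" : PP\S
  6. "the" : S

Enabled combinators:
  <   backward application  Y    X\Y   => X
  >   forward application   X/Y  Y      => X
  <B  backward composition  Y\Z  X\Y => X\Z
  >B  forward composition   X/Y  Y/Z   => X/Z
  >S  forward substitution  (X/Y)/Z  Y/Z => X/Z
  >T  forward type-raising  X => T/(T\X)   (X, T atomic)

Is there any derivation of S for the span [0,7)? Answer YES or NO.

[0,7] S   >
  [0,1] S/(S\PP)   >T
    [0,1] "slowly" : PP
  [1,7] S\PP   >
    [1,6] (S\PP)/S   >
      [1,2] "song" : ((S\PP)/S)/N
      [2,6] N   >
        [2,3] "found" : N/(N\PP)
        [3,6] N\PP   >
          [3,4] "with" : (N\PP)/PP
          [4,6] PP   <
            [4,5] "read" : S
            [5,6] "bone" : PP\S
    [6,7] "the" : S

YES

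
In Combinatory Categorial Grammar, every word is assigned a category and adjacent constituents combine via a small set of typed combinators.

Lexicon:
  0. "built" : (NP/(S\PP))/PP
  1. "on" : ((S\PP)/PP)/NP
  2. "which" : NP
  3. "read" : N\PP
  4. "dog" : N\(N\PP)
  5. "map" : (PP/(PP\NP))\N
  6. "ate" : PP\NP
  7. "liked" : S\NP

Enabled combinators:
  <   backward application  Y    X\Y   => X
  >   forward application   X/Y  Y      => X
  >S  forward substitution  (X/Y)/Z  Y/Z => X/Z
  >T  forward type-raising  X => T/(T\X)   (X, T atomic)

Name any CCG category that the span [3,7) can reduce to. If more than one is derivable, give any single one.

[0,8] S   <
  [0,7] NP   >
    [0,3] NP/PP   >S
      [0,1] "built" : (NP/(S\PP))/PP
      [1,3] (S\PP)/PP   >
        [1,2] "on" : ((S\PP)/PP)/NP
        [2,3] "which" : NP
    [3,7] PP   >
      [3,6] PP/(PP\NP)   <
        [3,5] N   <
          [3,4] "read" : N\PP
          [4,5] "dog" : N\(N\PP)
        [5,6] "map" : (PP/(PP\NP))\N
      [6,7] "ate" : PP\NP
  [7,8] "liked" : S\NP

PP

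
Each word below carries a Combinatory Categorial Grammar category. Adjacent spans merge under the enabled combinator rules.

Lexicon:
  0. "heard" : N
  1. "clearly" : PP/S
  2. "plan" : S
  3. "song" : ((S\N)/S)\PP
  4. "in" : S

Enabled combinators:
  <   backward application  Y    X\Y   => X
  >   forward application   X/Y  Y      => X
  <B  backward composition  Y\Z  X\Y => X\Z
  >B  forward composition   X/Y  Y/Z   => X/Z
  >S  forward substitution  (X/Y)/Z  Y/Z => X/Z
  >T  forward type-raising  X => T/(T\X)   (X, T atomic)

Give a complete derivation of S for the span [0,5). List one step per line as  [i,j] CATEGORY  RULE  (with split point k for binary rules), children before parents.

[0,1] N  lex  "heard"
[1,2] PP/S  lex  "clearly"
[2,3] S  lex  "plan"
[1,3] PP  >  k=2
[3,4] ((S\N)/S)\PP  lex  "song"
[1,4] (S\N)/S  <  k=3
[4,5] S  lex  "in"
[1,5] S\N  >  k=4
[0,5] S  <  k=1

[0,5] S   <
  [0,1] "heard" : N
  [1,5] S\N   >
    [1,4] (S\N)/S   <
      [1,3] PP   >
        [1,2] "clearly" : PP/S
        [2,3] "plan" : S
      [3,4] "song" : ((S\N)/S)\PP
    [4,5] "in" : S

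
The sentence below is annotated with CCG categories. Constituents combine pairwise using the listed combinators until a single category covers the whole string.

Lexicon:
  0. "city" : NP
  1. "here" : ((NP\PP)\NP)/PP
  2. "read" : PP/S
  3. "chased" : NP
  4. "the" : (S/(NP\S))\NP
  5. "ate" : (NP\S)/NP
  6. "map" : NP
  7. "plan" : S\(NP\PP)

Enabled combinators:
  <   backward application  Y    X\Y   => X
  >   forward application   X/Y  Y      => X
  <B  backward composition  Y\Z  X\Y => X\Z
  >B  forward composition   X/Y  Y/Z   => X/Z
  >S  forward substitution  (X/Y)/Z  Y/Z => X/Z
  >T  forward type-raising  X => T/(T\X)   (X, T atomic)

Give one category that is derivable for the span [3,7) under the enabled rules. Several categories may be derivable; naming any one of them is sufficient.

S

[0,8] S   <
  [0,7] NP\PP   <
    [0,1] "city" : NP
    [1,7] (NP\PP)\NP   >
      [1,2] "here" : ((NP\PP)\NP)/PP
      [2,7] PP   >
        [2,3] "read" : PP/S
        [3,7] S   >
          [3,6] S/NP   >B
            [3,5] S/(NP\S)   <
              [3,4] "chased" : NP
              [4,5] "the" : (S/(NP\S))\NP
            [5,6] "ate" : (NP\S)/NP
          [6,7] "map" : NP
  [7,8] "plan" : S\(NP\PP)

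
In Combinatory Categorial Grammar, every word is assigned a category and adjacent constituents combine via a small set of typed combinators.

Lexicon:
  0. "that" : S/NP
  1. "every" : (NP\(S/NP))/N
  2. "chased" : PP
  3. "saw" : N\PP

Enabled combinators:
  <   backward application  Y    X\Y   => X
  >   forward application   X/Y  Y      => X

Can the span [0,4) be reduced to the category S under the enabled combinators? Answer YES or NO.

NO

S/NP (NP\(S/NP))/N PP N\PP
CKY chart[0,4] = {NP}; S ∉ chart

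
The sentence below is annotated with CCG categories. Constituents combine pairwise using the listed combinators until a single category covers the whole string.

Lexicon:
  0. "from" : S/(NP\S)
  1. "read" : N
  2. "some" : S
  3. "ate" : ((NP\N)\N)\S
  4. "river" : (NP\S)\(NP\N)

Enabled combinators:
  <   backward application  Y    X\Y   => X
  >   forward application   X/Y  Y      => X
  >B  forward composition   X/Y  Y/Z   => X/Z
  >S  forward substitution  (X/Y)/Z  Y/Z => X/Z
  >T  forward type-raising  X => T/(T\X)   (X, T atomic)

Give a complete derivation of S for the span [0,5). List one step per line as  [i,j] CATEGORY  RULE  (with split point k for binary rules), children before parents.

[0,1] S/(NP\S)  lex  "from"
[1,2] N  lex  "read"
[2,3] S  lex  "some"
[3,4] ((NP\N)\N)\S  lex  "ate"
[2,4] (NP\N)\N  <  k=3
[1,4] NP\N  <  k=2
[4,5] (NP\S)\(NP\N)  lex  "river"
[1,5] NP\S  <  k=4
[0,5] S  >  k=1

[0,5] S   >
  [0,1] "from" : S/(NP\S)
  [1,5] NP\S   <
    [1,4] NP\N   <
      [1,2] "read" : N
      [2,4] (NP\N)\N   <
        [2,3] "some" : S
        [3,4] "ate" : ((NP\N)\N)\S
    [4,5] "river" : (NP\S)\(NP\N)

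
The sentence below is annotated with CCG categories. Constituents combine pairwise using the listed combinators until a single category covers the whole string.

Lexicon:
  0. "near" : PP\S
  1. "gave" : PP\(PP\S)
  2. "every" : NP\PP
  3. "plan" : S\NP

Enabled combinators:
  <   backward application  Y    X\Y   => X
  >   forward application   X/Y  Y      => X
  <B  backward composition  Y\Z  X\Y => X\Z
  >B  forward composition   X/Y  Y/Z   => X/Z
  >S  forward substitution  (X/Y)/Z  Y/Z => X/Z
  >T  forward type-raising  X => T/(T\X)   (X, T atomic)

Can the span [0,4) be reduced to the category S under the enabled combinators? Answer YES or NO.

YES

[0,4] S   <
  [0,2] PP   <
    [0,1] "near" : PP\S
    [1,2] "gave" : PP\(PP\S)
  [2,4] S\PP   <B
    [2,3] "every" : NP\PP
    [3,4] "plan" : S\NP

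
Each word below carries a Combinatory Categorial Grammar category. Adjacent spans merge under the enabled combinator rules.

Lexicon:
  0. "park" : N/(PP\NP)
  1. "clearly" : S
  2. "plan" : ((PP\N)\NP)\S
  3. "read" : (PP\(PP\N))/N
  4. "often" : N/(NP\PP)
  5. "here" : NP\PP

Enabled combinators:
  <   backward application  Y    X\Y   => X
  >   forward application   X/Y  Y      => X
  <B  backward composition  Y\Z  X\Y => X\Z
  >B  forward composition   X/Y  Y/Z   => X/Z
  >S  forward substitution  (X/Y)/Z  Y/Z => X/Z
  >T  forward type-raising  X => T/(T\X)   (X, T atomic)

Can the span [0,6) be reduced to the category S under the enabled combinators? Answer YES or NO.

N/(PP\NP) S ((PP\N)\NP)\S (PP\(PP\N))/N N/(NP\PP) NP\PP
CKY chart[0,6] = {N, N/(N\N), NP/(NP\N), PP/(PP\N), S/(S\N)}; S ∉ chart

NO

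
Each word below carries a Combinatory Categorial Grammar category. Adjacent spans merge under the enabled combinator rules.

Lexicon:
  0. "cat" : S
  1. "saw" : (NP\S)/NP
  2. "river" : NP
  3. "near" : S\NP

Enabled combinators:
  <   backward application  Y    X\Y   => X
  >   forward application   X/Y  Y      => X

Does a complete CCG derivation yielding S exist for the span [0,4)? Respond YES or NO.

[0,4] S   <
  [0,3] NP   <
    [0,1] "cat" : S
    [1,3] NP\S   >
      [1,2] "saw" : (NP\S)/NP
      [2,3] "river" : NP
  [3,4] "near" : S\NP

YES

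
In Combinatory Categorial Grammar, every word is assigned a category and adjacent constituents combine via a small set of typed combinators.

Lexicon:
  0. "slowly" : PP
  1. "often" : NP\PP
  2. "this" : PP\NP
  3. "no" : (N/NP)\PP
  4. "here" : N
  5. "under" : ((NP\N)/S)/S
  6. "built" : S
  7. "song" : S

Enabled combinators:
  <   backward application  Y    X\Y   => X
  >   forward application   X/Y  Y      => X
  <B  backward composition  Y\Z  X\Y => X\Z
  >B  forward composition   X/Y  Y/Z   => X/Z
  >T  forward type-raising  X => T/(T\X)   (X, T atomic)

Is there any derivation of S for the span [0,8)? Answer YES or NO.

PP NP\PP PP\NP (N/NP)\PP N ((NP\N)/S)/S S S
CKY chart[0,8] = {N, N/(NP\NP), N/(N\N), N/(S\S), NP/(NP\N), PP/(PP\N), S/(S\N)}; S ∉ chart

NO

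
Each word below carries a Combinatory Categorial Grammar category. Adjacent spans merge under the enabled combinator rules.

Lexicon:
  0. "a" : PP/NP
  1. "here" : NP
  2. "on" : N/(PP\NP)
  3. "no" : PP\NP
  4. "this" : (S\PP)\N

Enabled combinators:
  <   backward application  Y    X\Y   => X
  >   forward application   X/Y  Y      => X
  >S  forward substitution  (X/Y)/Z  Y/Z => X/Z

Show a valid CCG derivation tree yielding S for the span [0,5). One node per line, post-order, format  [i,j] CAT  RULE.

[0,1] PP/NP  lex  "a"
[1,2] NP  lex  "here"
[0,2] PP  >  k=1
[2,3] N/(PP\NP)  lex  "on"
[3,4] PP\NP  lex  "no"
[2,4] N  >  k=3
[4,5] (S\PP)\N  lex  "this"
[2,5] S\PP  <  k=4
[0,5] S  <  k=2

[0,5] S   <
  [0,2] PP   >
    [0,1] "a" : PP/NP
    [1,2] "here" : NP
  [2,5] S\PP   <
    [2,4] N   >
      [2,3] "on" : N/(PP\NP)
      [3,4] "no" : PP\NP
    [4,5] "this" : (S\PP)\N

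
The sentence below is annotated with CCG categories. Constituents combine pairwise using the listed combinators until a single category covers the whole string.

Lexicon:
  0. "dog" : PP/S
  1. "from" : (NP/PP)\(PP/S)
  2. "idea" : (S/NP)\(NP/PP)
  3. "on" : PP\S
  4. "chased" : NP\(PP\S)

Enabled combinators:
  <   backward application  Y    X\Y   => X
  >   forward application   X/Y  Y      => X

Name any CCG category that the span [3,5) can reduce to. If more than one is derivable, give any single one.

NP

[0,5] S   >
  [0,3] S/NP   <
    [0,2] NP/PP   <
      [0,1] "dog" : PP/S
      [1,2] "from" : (NP/PP)\(PP/S)
    [2,3] "idea" : (S/NP)\(NP/PP)
  [3,5] NP   <
    [3,4] "on" : PP\S
    [4,5] "chased" : NP\(PP\S)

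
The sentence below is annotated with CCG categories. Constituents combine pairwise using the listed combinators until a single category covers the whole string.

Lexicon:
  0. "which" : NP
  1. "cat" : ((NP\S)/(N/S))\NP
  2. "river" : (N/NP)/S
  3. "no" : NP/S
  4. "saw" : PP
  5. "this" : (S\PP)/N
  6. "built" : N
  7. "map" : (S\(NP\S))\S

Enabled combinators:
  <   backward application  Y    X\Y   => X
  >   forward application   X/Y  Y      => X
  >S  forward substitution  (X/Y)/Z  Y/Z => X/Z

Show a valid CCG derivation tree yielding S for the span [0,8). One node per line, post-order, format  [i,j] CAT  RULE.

[0,8] S   <
  [0,4] NP\S   >
    [0,2] (NP\S)/(N/S)   <
      [0,1] "which" : NP
      [1,2] "cat" : ((NP\S)/(N/S))\NP
    [2,4] N/S   >S
      [2,3] "river" : (N/NP)/S
      [3,4] "no" : NP/S
  [4,8] S\(NP\S)   <
    [4,7] S   <
      [4,5] "saw" : PP
      [5,7] S\PP   >
        [5,6] "this" : (S\PP)/N
        [6,7] "built" : N
    [7,8] "map" : (S\(NP\S))\S

[0,1] NP  lex  "which"
[1,2] ((NP\S)/(N/S))\NP  lex  "cat"
[0,2] (NP\S)/(N/S)  <  k=1
[2,3] (N/NP)/S  lex  "river"
[3,4] NP/S  lex  "no"
[2,4] N/S  >S  k=3
[0,4] NP\S  >  k=2
[4,5] PP  lex  "saw"
[5,6] (S\PP)/N  lex  "this"
[6,7] N  lex  "built"
[5,7] S\PP  >  k=6
[4,7] S  <  k=5
[7,8] (S\(NP\S))\S  lex  "map"
[4,8] S\(NP\S)  <  k=7
[0,8] S  <  k=4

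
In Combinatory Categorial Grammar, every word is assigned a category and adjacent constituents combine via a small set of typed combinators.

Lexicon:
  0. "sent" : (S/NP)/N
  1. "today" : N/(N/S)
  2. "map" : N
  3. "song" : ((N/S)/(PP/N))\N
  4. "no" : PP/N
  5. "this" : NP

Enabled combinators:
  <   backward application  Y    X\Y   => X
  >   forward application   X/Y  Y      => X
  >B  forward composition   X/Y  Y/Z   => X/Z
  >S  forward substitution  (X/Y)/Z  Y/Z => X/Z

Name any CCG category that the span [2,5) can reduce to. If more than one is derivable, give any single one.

N/S

[0,6] S   >
  [0,5] S/NP   >
    [0,1] "sent" : (S/NP)/N
    [1,5] N   >
      [1,2] "today" : N/(N/S)
      [2,5] N/S   >
        [2,4] (N/S)/(PP/N)   <
          [2,3] "map" : N
          [3,4] "song" : ((N/S)/(PP/N))\N
        [4,5] "no" : PP/N
  [5,6] "this" : NP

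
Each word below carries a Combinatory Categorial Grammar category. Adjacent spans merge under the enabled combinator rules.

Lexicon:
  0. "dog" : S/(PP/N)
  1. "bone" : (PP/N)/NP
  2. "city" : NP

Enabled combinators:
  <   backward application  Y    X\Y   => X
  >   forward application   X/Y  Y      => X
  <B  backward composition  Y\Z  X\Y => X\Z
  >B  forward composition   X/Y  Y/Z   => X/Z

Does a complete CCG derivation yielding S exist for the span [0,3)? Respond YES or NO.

YES

[0,3] S   >
  [0,2] S/NP   >B
    [0,1] "dog" : S/(PP/N)
    [1,2] "bone" : (PP/N)/NP
  [2,3] "city" : NP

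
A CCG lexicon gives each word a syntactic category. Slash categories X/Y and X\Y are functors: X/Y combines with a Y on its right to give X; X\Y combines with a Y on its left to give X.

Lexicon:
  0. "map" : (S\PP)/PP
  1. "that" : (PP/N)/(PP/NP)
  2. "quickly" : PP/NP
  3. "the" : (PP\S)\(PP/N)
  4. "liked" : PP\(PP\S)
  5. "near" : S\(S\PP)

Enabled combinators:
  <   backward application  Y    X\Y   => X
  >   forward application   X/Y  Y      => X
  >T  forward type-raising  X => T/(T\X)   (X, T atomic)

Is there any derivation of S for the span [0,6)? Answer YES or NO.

YES

[0,6] S   <
  [0,5] S\PP   >
    [0,1] "map" : (S\PP)/PP
    [1,5] PP   <
      [1,4] PP\S   <
        [1,3] PP/N   >
          [1,2] "that" : (PP/N)/(PP/NP)
          [2,3] "quickly" : PP/NP
        [3,4] "the" : (PP\S)\(PP/N)
      [4,5] "liked" : PP\(PP\S)
  [5,6] "near" : S\(S\PP)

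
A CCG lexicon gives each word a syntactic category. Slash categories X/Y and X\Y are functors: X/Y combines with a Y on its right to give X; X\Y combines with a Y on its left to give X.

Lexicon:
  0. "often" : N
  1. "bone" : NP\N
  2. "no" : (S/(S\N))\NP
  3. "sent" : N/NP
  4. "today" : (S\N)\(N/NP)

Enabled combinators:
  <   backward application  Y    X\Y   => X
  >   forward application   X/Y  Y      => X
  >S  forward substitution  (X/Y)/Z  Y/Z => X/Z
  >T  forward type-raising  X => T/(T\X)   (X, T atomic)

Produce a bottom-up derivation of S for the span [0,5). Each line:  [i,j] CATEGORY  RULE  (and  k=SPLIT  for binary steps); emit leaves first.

[0,5] S   >
  [0,3] S/(S\N)   <
    [0,2] NP   <
      [0,1] "often" : N
      [1,2] "bone" : NP\N
    [2,3] "no" : (S/(S\N))\NP
  [3,5] S\N   <
    [3,4] "sent" : N/NP
    [4,5] "today" : (S\N)\(N/NP)

[0,1] N  lex  "often"
[1,2] NP\N  lex  "bone"
[0,2] NP  <  k=1
[2,3] (S/(S\N))\NP  lex  "no"
[0,3] S/(S\N)  <  k=2
[3,4] N/NP  lex  "sent"
[4,5] (S\N)\(N/NP)  lex  "today"
[3,5] S\N  <  k=4
[0,5] S  >  k=3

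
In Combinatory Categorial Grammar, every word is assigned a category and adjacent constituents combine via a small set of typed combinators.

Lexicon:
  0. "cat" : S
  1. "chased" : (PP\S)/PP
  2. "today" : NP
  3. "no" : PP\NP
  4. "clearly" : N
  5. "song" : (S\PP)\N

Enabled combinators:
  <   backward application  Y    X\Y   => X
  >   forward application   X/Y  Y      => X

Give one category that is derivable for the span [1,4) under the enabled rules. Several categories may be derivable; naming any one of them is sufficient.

[0,6] S   <
  [0,4] PP   <
    [0,1] "cat" : S
    [1,4] PP\S   >
      [1,2] "chased" : (PP\S)/PP
      [2,4] PP   <
        [2,3] "today" : NP
        [3,4] "no" : PP\NP
  [4,6] S\PP   <
    [4,5] "clearly" : N
    [5,6] "song" : (S\PP)\N

PP\S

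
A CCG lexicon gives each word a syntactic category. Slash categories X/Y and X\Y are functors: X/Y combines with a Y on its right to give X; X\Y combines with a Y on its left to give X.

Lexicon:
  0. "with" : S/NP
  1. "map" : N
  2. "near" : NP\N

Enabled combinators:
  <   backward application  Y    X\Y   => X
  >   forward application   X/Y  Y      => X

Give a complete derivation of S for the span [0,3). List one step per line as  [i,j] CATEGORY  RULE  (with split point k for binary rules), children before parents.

[0,1] S/NP  lex  "with"
[1,2] N  lex  "map"
[2,3] NP\N  lex  "near"
[1,3] NP  <  k=2
[0,3] S  >  k=1

[0,3] S   >
  [0,1] "with" : S/NP
  [1,3] NP   <
    [1,2] "map" : N
    [2,3] "near" : NP\N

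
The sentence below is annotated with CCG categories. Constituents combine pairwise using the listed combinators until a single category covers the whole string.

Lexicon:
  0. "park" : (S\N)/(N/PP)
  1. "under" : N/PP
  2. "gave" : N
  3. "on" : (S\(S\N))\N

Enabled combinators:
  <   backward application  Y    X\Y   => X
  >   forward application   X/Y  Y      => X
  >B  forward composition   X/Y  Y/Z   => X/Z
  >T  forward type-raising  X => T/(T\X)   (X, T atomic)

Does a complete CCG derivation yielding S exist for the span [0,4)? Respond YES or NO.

YES

[0,4] S   <
  [0,2] S\N   >
    [0,1] "park" : (S\N)/(N/PP)
    [1,2] "under" : N/PP
  [2,4] S\(S\N)   <
    [2,3] "gave" : N
    [3,4] "on" : (S\(S\N))\N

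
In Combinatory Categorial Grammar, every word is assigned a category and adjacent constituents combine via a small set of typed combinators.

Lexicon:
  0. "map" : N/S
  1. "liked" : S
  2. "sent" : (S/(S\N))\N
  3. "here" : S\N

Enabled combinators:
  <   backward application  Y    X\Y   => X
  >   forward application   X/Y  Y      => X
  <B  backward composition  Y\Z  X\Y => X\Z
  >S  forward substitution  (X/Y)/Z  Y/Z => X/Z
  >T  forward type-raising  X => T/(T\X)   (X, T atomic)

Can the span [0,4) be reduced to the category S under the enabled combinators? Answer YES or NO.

YES

[0,4] S   >
  [0,3] S/(S\N)   <
    [0,2] N   >
      [0,1] "map" : N/S
      [1,2] "liked" : S
    [2,3] "sent" : (S/(S\N))\N
  [3,4] "here" : S\N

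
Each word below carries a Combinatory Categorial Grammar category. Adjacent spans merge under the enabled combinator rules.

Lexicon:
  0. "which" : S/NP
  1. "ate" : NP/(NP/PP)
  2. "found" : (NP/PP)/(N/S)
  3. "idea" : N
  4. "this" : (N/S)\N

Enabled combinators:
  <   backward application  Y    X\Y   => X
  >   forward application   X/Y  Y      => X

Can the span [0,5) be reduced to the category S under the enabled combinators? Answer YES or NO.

YES

[0,5] S   >
  [0,1] "which" : S/NP
  [1,5] NP   >
    [1,2] "ate" : NP/(NP/PP)
    [2,5] NP/PP   >
      [2,3] "found" : (NP/PP)/(N/S)
      [3,5] N/S   <
        [3,4] "idea" : N
        [4,5] "this" : (N/S)\N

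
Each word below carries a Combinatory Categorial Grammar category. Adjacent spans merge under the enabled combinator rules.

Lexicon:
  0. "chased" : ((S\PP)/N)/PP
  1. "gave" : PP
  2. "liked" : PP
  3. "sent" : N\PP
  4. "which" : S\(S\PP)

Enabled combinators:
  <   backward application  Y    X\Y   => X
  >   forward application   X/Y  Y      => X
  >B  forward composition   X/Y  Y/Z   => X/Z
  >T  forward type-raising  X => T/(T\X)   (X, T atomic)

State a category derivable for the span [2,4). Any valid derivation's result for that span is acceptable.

[0,5] S   <
  [0,4] S\PP   >
    [0,2] (S\PP)/N   >
      [0,1] "chased" : ((S\PP)/N)/PP
      [1,2] "gave" : PP
    [2,4] N   >
      [2,3] N/(N\PP)   >T
        [2,3] "liked" : PP
      [3,4] "sent" : N\PP
  [4,5] "which" : S\(S\PP)

N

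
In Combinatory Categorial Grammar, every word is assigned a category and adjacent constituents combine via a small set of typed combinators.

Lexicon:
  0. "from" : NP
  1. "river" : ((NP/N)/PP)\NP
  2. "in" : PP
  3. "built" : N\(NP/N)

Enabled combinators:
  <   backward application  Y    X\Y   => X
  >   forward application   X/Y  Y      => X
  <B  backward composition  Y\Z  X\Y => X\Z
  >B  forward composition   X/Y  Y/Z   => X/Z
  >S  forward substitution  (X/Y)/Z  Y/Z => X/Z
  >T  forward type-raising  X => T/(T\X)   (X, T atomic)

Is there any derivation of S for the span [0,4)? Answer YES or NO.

NO

NP ((NP/N)/PP)\NP PP N\(NP/N)
CKY chart[0,4] = {N, N/(N\N), NP/(NP\N), PP/(PP\N), S/(S\N)}; S ∉ chart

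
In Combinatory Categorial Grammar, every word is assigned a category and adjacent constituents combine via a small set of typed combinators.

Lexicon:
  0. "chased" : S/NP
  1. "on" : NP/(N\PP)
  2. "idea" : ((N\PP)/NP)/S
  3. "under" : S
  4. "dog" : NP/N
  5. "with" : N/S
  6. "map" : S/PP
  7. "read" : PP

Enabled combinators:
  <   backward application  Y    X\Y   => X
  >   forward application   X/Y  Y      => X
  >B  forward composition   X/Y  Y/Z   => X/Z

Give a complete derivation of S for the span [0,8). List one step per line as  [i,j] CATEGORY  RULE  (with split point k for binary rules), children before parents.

[0,1] S/NP  lex  "chased"
[1,2] NP/(N\PP)  lex  "on"
[2,3] ((N\PP)/NP)/S  lex  "idea"
[3,4] S  lex  "under"
[2,4] (N\PP)/NP  >  k=3
[1,4] NP/NP  >B  k=2
[0,4] S/NP  >B  k=1
[4,5] NP/N  lex  "dog"
[5,6] N/S  lex  "with"
[6,7] S/PP  lex  "map"
[5,7] N/PP  >B  k=6
[7,8] PP  lex  "read"
[5,8] N  >  k=7
[4,8] NP  >  k=5
[0,8] S  >  k=4

[0,8] S   >
  [0,4] S/NP   >B
    [0,1] "chased" : S/NP
    [1,4] NP/NP   >B
      [1,2] "on" : NP/(N\PP)
      [2,4] (N\PP)/NP   >
        [2,3] "idea" : ((N\PP)/NP)/S
        [3,4] "under" : S
  [4,8] NP   >
    [4,5] "dog" : NP/N
    [5,8] N   >
      [5,7] N/PP   >B
        [5,6] "with" : N/S
        [6,7] "map" : S/PP
      [7,8] "read" : PP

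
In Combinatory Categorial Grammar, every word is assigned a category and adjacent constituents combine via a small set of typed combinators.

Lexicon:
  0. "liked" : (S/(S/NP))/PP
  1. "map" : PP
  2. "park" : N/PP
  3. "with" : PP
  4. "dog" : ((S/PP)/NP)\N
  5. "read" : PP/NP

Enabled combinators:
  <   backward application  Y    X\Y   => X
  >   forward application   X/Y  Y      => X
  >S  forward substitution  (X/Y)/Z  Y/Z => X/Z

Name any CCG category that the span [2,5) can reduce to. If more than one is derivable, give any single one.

(S/PP)/NP

[0,6] S   >
  [0,2] S/(S/NP)   >
    [0,1] "liked" : (S/(S/NP))/PP
    [1,2] "map" : PP
  [2,6] S/NP   >S
    [2,5] (S/PP)/NP   <
      [2,4] N   >
        [2,3] "park" : N/PP
        [3,4] "with" : PP
      [4,5] "dog" : ((S/PP)/NP)\N
    [5,6] "read" : PP/NP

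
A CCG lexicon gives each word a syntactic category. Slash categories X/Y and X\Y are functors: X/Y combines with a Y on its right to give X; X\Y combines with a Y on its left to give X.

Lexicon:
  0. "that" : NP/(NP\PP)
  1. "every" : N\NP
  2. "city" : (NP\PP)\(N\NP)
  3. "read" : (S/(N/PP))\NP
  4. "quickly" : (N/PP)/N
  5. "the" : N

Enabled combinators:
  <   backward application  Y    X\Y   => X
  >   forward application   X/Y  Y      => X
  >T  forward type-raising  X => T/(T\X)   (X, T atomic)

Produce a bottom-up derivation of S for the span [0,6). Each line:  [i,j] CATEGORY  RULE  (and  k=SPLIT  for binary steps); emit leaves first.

[0,6] S   >
  [0,4] S/(N/PP)   <
    [0,3] NP   >
      [0,1] "that" : NP/(NP\PP)
      [1,3] NP\PP   <
        [1,2] "every" : N\NP
        [2,3] "city" : (NP\PP)\(N\NP)
    [3,4] "read" : (S/(N/PP))\NP
  [4,6] N/PP   >
    [4,5] "quickly" : (N/PP)/N
    [5,6] "the" : N

[0,1] NP/(NP\PP)  lex  "that"
[1,2] N\NP  lex  "every"
[2,3] (NP\PP)\(N\NP)  lex  "city"
[1,3] NP\PP  <  k=2
[0,3] NP  >  k=1
[3,4] (S/(N/PP))\NP  lex  "read"
[0,4] S/(N/PP)  <  k=3
[4,5] (N/PP)/N  lex  "quickly"
[5,6] N  lex  "the"
[4,6] N/PP  >  k=5
[0,6] S  >  k=4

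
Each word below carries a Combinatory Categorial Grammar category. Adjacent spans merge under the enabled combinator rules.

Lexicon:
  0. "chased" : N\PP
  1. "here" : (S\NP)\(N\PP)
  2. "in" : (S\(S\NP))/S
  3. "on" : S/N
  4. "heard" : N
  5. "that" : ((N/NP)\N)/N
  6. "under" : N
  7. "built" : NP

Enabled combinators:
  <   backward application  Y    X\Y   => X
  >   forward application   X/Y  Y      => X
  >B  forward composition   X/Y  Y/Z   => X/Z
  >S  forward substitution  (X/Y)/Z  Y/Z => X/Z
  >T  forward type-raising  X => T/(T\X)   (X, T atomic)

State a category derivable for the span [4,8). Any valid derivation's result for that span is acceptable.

[0,8] S   <
  [0,2] S\NP   <
    [0,1] "chased" : N\PP
    [1,2] "here" : (S\NP)\(N\PP)
  [2,8] S\(S\NP)   >
    [2,3] "in" : (S\(S\NP))/S
    [3,8] S   >
      [3,4] "on" : S/N
      [4,8] N   >
        [4,7] N/NP   <
          [4,5] "heard" : N
          [5,7] (N/NP)\N   >
            [5,6] "that" : ((N/NP)\N)/N
            [6,7] "under" : N
        [7,8] "built" : NP

N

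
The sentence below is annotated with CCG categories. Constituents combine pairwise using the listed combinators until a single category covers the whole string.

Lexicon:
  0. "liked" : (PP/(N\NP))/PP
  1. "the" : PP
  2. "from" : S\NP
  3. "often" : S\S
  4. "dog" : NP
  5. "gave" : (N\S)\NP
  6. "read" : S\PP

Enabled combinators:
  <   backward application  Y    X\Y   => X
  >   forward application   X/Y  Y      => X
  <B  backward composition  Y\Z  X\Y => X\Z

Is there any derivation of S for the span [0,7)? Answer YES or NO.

[0,7] S   <
  [0,6] PP   >
    [0,2] PP/(N\NP)   >
      [0,1] "liked" : (PP/(N\NP))/PP
      [1,2] "the" : PP
    [2,6] N\NP   <B
      [2,4] S\NP   <B
        [2,3] "from" : S\NP
        [3,4] "often" : S\S
      [4,6] N\S   <
        [4,5] "dog" : NP
        [5,6] "gave" : (N\S)\NP
  [6,7] "read" : S\PP

YES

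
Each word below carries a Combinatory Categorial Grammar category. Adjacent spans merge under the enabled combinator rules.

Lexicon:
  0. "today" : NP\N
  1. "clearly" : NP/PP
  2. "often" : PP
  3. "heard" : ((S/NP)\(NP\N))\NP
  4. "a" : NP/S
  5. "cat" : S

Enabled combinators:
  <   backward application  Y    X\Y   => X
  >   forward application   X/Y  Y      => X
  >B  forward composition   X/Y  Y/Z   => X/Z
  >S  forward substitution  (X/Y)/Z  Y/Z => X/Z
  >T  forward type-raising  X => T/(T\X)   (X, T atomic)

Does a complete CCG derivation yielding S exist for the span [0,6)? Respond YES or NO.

[0,6] S   >
  [0,4] S/NP   <
    [0,1] "today" : NP\N
    [1,4] (S/NP)\(NP\N)   <
      [1,3] NP   >
        [1,2] "clearly" : NP/PP
        [2,3] "often" : PP
      [3,4] "heard" : ((S/NP)\(NP\N))\NP
  [4,6] NP   >
    [4,5] "a" : NP/S
    [5,6] "cat" : S

YES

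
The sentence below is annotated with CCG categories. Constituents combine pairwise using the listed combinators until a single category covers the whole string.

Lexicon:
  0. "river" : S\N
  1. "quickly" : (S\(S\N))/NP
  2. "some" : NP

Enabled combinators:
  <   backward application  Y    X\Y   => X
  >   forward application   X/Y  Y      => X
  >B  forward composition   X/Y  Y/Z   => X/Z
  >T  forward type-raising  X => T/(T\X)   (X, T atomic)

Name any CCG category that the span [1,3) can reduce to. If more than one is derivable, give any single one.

[0,3] S   <
  [0,1] "river" : S\N
  [1,3] S\(S\N)   >
    [1,2] "quickly" : (S\(S\N))/NP
    [2,3] "some" : NP

S\(S\N)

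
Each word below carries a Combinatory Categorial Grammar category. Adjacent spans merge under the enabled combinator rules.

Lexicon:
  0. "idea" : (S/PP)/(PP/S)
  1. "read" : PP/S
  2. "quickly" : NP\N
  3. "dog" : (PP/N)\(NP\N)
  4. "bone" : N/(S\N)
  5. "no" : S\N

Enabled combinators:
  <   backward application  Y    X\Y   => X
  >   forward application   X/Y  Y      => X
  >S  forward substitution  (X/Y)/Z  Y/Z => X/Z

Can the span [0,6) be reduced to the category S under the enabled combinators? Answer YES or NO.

[0,6] S   >
  [0,2] S/PP   >
    [0,1] "idea" : (S/PP)/(PP/S)
    [1,2] "read" : PP/S
  [2,6] PP   >
    [2,4] PP/N   <
      [2,3] "quickly" : NP\N
      [3,4] "dog" : (PP/N)\(NP\N)
    [4,6] N   >
      [4,5] "bone" : N/(S\N)
      [5,6] "no" : S\N

YES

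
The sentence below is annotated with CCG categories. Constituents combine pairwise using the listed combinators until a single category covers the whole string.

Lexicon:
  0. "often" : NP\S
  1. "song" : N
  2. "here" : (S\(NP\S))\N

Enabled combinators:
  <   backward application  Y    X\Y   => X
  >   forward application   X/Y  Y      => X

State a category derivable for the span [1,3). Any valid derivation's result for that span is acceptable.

S\(NP\S)

[0,3] S   <
  [0,1] "often" : NP\S
  [1,3] S\(NP\S)   <
    [1,2] "song" : N
    [2,3] "here" : (S\(NP\S))\N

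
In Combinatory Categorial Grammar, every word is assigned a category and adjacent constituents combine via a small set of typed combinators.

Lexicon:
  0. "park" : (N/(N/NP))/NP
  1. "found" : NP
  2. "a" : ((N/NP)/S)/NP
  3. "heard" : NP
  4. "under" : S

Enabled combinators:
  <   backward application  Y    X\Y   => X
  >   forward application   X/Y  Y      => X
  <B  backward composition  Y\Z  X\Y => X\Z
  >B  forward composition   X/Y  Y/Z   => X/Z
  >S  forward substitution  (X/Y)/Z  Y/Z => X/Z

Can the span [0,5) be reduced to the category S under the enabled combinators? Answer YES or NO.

(N/(N/NP))/NP NP ((N/NP)/S)/NP NP S
CKY chart[0,5] = {N}; S ∉ chart

NO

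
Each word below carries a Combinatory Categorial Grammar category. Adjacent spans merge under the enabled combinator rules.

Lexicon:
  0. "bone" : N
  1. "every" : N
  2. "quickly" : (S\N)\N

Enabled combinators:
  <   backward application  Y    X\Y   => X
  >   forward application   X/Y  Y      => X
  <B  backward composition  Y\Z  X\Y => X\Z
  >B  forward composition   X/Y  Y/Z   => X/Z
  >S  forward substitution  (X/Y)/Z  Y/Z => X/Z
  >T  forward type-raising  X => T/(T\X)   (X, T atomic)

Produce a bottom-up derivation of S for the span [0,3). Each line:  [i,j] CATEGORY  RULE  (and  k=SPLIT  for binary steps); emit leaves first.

[0,1] N  lex  "bone"
[0,1] S/(S\N)  >T
[1,2] N  lex  "every"
[2,3] (S\N)\N  lex  "quickly"
[1,3] S\N  <  k=2
[0,3] S  >  k=1

[0,3] S   >
  [0,1] S/(S\N)   >T
    [0,1] "bone" : N
  [1,3] S\N   <
    [1,2] "every" : N
    [2,3] "quickly" : (S\N)\N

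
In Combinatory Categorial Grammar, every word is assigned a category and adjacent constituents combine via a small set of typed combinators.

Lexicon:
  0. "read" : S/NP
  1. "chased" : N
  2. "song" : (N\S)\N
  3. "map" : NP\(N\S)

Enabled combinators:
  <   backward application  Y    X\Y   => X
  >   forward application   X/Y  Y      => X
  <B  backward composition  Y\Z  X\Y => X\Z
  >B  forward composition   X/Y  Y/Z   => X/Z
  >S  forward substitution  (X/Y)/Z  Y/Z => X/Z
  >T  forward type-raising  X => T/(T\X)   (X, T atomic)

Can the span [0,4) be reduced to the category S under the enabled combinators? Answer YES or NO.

YES

[0,4] S   >
  [0,1] "read" : S/NP
  [1,4] NP   <
    [1,2] "chased" : N
    [2,4] NP\N   <B
      [2,3] "song" : (N\S)\N
      [3,4] "map" : NP\(N\S)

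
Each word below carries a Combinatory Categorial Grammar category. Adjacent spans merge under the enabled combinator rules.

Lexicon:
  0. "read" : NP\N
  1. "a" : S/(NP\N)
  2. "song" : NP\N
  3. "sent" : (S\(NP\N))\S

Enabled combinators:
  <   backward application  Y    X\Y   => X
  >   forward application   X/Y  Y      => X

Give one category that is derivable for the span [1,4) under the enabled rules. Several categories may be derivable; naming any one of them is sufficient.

S\(NP\N)

[0,4] S   <
  [0,1] "read" : NP\N
  [1,4] S\(NP\N)   <
    [1,3] S   >
      [1,2] "a" : S/(NP\N)
      [2,3] "song" : NP\N
    [3,4] "sent" : (S\(NP\N))\S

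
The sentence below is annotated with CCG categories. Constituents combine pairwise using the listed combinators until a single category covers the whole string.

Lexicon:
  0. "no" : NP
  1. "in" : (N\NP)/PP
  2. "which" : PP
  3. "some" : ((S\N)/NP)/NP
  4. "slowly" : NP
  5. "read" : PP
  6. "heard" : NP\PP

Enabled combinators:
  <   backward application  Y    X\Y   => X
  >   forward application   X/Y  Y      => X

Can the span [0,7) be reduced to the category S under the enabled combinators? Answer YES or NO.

[0,7] S   <
  [0,3] N   <
    [0,1] "no" : NP
    [1,3] N\NP   >
      [1,2] "in" : (N\NP)/PP
      [2,3] "which" : PP
  [3,7] S\N   >
    [3,5] (S\N)/NP   >
      [3,4] "some" : ((S\N)/NP)/NP
      [4,5] "slowly" : NP
    [5,7] NP   <
      [5,6] "read" : PP
      [6,7] "heard" : NP\PP

YES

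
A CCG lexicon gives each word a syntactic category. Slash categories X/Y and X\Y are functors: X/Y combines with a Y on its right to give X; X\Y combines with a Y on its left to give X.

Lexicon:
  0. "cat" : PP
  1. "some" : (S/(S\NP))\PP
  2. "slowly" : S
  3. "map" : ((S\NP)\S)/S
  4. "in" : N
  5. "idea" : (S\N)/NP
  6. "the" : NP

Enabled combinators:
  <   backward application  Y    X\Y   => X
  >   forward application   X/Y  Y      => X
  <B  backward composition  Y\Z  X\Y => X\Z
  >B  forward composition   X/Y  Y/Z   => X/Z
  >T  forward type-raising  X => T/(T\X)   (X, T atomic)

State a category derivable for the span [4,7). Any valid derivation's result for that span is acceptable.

[0,7] S   >
  [0,2] S/(S\NP)   <
    [0,1] "cat" : PP
    [1,2] "some" : (S/(S\NP))\PP
  [2,7] S\NP   <
    [2,3] "slowly" : S
    [3,7] (S\NP)\S   >
      [3,4] "map" : ((S\NP)\S)/S
      [4,7] S   >
        [4,5] S/(S\N)   >T
          [4,5] "in" : N
        [5,7] S\N   >
          [5,6] "idea" : (S\N)/NP
          [6,7] "the" : NP

S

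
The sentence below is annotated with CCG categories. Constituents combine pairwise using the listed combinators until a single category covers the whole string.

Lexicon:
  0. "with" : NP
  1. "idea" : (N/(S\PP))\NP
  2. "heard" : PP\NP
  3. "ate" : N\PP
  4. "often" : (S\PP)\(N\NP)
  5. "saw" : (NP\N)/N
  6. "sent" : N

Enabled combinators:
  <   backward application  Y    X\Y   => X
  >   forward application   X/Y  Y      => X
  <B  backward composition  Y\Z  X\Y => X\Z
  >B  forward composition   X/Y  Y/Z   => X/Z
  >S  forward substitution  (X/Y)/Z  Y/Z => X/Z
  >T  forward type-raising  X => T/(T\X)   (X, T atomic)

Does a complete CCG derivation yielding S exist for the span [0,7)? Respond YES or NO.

NP (N/(S\PP))\NP PP\NP N\PP (S\PP)\(N\NP) (NP\N)/N N
CKY chart[0,7] = {N/(N\NP), NP, NP/(NP\NP), NP/(N\N), PP/(PP\NP), S/(S\NP)}; S ∉ chart

NO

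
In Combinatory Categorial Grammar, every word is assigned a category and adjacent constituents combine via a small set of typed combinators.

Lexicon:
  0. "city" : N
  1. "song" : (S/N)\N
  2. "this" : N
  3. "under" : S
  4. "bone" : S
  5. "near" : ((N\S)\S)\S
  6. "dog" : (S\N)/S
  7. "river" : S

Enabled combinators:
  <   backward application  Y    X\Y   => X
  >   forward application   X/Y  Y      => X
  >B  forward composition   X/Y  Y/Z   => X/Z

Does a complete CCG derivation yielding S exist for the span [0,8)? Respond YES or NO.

[0,8] S   <
  [0,6] N   <
    [0,3] S   >
      [0,2] S/N   <
        [0,1] "city" : N
        [1,2] "song" : (S/N)\N
      [2,3] "this" : N
    [3,6] N\S   <
      [3,4] "under" : S
      [4,6] (N\S)\S   <
        [4,5] "bone" : S
        [5,6] "near" : ((N\S)\S)\S
  [6,8] S\N   >
    [6,7] "dog" : (S\N)/S
    [7,8] "river" : S

YES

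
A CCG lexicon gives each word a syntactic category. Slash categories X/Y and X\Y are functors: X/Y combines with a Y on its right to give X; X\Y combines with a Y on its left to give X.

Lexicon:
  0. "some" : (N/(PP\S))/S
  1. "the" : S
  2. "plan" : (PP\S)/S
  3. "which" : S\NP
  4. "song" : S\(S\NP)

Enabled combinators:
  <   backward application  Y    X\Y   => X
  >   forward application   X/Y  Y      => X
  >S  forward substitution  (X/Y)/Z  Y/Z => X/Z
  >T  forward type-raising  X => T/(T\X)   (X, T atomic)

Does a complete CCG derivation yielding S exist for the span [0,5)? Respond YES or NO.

NO

(N/(PP\S))/S S (PP\S)/S S\NP S\(S\NP)
CKY chart[0,5] = {N, N/(N\N), NP/(NP\N), PP/(PP\N), S/(S\N)}; S ∉ chart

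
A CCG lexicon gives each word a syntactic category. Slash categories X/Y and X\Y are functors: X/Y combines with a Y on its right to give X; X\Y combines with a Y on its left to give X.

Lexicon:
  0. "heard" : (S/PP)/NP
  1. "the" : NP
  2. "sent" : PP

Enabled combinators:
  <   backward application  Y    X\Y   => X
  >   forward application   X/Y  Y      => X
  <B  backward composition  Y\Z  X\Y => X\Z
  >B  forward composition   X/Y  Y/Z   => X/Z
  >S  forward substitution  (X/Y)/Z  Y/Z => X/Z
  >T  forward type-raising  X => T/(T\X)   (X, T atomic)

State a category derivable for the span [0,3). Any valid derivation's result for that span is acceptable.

[0,3] S   >
  [0,2] S/PP   >
    [0,1] "heard" : (S/PP)/NP
    [1,2] "the" : NP
  [2,3] "sent" : PP

S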